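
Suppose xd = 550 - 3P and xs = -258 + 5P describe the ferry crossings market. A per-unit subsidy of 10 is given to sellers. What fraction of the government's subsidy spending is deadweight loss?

Pre-subsidy: 550 - 3P = -258 + 5P gives P* = 101, x* = 247.
With the subsidy, sellers receive Ps = Pb + 10 for each unit, where Pb is the price buyers pay.
Supply in terms of Pb becomes xs = -258 + 5(Pb + 10) = -208 + 5Pb. Setting this equal to demand: 550 - 3Pb = -208 + 5Pb, so Pb = 94.75.
Sellers receive Ps = 94.75 + 10 = 104.75; x' = 550 − 3·94.75 = 265.75.
ΔCS = ½(247 + 265.75)(101 − 94.75) = 1602.34375; ΔPS = ½(247 + 265.75)(104.75 − 101) = 961.40625.
Government spending = 10 × 265.75 = 2657.5.
DWL = ½ × 10 × (265.75 − 247) = 93.75; fraction = 93.75 / 2657.5 = 75/2126.

DWL / government spending = 75/2126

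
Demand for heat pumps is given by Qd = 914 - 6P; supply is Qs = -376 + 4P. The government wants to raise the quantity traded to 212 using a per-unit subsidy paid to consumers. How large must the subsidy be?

At Q = 212, invert demand for the buyer price: Pb = (914 − 212)/6 = 117; invert supply for the seller price: Ps = (212 − (-376))/4 = 147.
The subsidy must fill the gap: s = Ps − Pb = 147 − 117 = 30.

Required subsidy s = 30 per unit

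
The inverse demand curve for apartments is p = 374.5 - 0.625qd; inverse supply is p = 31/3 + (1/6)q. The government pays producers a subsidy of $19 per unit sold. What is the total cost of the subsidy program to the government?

Government cost = $9196

Pre-subsidy: 374.5 - 0.625q = 31/3 + (1/6)q gives q* = 460 and p* = 87.
With the subsidy, sellers receive ps = pb + 19 for each unit, where pb is the price buyers pay.
On the curves, pb = 374.5 - 0.625q and ps = 31/3 + (1/6)q; the wedge ps − pb = 19 gives 31/3 + (1/6)q − (374.5 - 0.625q) = 19, so q' = 484.
Then pb = 374.5 − 0.625·484 = 72 and ps = 31/3 + (1/6)·484 = 91.
Government outlay = subsidy × quantity = 19 × 484 = 9196.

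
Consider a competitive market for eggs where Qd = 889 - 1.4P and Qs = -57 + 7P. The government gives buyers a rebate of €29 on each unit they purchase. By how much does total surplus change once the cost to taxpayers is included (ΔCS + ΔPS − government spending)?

Net change in total surplus = -5887/12

Pre-subsidy: 889 - 1.4P = -57 + 7P gives P* = 2365/21, Q* = 2194/3.
With the rebate, buyers effectively pay Pb = Ps − 29, where Ps is the price sellers receive.
Demand in terms of Ps becomes Qd = 889 − 1.4(Ps − 29) = 929.6 - 1.4Ps. Setting this equal to supply: 929.6 - 1.4Ps = -57 + 7Ps, so Ps = 4933/42.
Buyers pay Pb = 4933/42 − 29 = 3715/42; Q' = -57 + 7·(4933/42) = 4591/6.
ΔCS = ½(2194/3 + 4591/6)(2365/21 − 3715/42) = 433985/24; ΔPS = ½(2194/3 + 4591/6)(4933/42 − 2365/21) = 86797/24.
Government spending = 29 × 4591/6 = 133139/6.
Net change = 433985/24 + 86797/24 − 133139/6 = -5887/12. The loss equals the DWL triangle ½·29·203/6.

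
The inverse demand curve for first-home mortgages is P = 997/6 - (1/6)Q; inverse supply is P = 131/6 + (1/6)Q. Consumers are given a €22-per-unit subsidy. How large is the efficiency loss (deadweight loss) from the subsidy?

Deadweight loss = €726

Pre-subsidy: 997/6 - (1/6)Q = 131/6 + (1/6)Q gives Q* = 433 and P* = 94.
With the rebate, buyers effectively pay Pb = Ps − 22, where Ps is the price sellers receive.
On the curves, Pb = 997/6 - (1/6)Q and Ps = 131/6 + (1/6)Q; the wedge Ps − Pb = 22 gives 131/6 + (1/6)Q − (997/6 - (1/6)Q) = 22, so Q' = 499.
Then Pb = 997/6 − (1/6)·499 = 83 and Ps = 131/6 + (1/6)·499 = 105.
The subsidy expands output by 499 − 433 = 66 past the efficient level; on those units the gap between marginal cost and willingness to pay runs from 0 up to 22.
DWL = ½ × 22 × 66 = 726.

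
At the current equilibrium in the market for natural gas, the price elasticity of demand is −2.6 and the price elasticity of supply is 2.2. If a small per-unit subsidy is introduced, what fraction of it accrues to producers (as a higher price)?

For a small subsidy around the equilibrium, the benefit split depends on the relative slopes, which at a point are proportional to the elasticities.
Buyer share = εs/(εs + |εd|) = 2.2/(2.2 + 2.6) = 11/24; seller share = |εd|/(εs + |εd|) = 13/24.
So producers capture 13/24 of the subsidy.

Producer share = 13/24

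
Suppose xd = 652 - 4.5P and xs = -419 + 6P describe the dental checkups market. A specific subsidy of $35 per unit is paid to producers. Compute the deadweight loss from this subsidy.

Deadweight loss = $1575

Pre-subsidy: 652 - 4.5P = -419 + 6P gives P* = 102, x* = 193.
With the subsidy, sellers receive Ps = Pb + 35 for each unit, where Pb is the price buyers pay.
Supply in terms of Pb becomes xs = -419 + 6(Pb + 35) = -209 + 6Pb. Setting this equal to demand: 652 - 4.5Pb = -209 + 6Pb, so Pb = 82.
Sellers receive Ps = 82 + 35 = 117; x' = 652 − 4.5·82 = 283.
The subsidy expands output by 283 − 193 = 90 past the efficient level; on those units the gap between marginal cost and willingness to pay runs from 0 up to 35.
DWL = ½ × 35 × 90 = 1575.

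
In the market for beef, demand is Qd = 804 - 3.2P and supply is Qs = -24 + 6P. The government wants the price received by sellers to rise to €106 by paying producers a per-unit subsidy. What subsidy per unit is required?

At a seller price of 106, quantity supplied is -24 + 6·106 = 612.
Buyers absorb 612 only when they pay Pb with 804 − 3.2·Pb = 612, i.e. Pb = 60.
s = Ps − Pb = 106 − 60 = 46.

Required subsidy s = €46 per unit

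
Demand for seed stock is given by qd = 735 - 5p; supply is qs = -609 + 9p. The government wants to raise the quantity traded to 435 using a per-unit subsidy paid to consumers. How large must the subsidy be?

At q = 435, invert demand for the buyer price: pb = (735 − 435)/5 = 60; invert supply for the seller price: ps = (435 − (-609))/9 = 116.
The subsidy must fill the gap: s = ps − pb = 116 − 60 = 56.

Required subsidy s = 56 per unit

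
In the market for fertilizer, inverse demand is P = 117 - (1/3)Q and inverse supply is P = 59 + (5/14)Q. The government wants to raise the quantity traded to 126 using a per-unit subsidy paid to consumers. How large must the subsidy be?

At Q = 126, from the demand curve buyers pay Pb = 117 − (1/3)·126 = 75; from the supply curve sellers need Ps = 59 + (5/14)·126 = 104.
The subsidy must fill the gap: s = Ps − Pb = 104 − 75 = 29.

Required subsidy s = 29 per unit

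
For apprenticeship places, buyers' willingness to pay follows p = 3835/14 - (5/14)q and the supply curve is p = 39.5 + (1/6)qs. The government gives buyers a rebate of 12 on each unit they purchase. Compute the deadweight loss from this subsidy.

Deadweight loss = 1512/11

Pre-subsidy: 3835/14 - (5/14)q = 39.5 + (1/6)q gives q* = 4923/11 and p* = 1255/11.
With the rebate, buyers effectively pay pb = ps − 12, where ps is the price sellers receive.
On the curves, pb = 3835/14 - (5/14)q and ps = 39.5 + (1/6)q; the wedge ps − pb = 12 gives 39.5 + (1/6)q − (3835/14 - (5/14)q) = 12, so q' = 5175/11.
Then pb = 3835/14 − (5/14)·(5175/11) = 1165/11 and ps = 39.5 + (1/6)·(5175/11) = 1297/11.
The subsidy expands output by 5175/11 − 4923/11 = 252/11 past the efficient level; on those units the gap between marginal cost and willingness to pay runs from 0 up to 12.
DWL = ½ × 12 × 252/11 = 1512/11.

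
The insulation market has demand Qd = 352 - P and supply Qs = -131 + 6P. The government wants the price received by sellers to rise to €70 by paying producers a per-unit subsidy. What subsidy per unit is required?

At a seller price of 70, quantity supplied is -131 + 6·70 = 289.
Buyers absorb 289 only when they pay Pb with 352 − 1·Pb = 289, i.e. Pb = 63.
s = Ps − Pb = 70 − 63 = 7.

Required subsidy s = €7 per unit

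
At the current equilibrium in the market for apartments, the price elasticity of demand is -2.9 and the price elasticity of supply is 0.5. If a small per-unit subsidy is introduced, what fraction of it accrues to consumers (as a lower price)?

Consumer share = 5/34

For a small subsidy around the equilibrium, the benefit split depends on the relative slopes, which at a point are proportional to the elasticities.
Buyer share = εs/(εs + |εd|) = 0.5/(0.5 + 2.9) = 5/34; seller share = |εd|/(εs + |εd|) = 29/34.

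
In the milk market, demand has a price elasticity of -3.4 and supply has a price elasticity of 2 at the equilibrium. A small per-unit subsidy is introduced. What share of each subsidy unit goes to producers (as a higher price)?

Producer share = 17/27

For a small subsidy around the equilibrium, the benefit split depends on the relative slopes, which at a point are proportional to the elasticities.
Buyer share = εs/(εs + |εd|) = 2/(2 + 3.4) = 10/27; seller share = |εd|/(εs + |εd|) = 17/27.
So producers capture 17/27 of the subsidy.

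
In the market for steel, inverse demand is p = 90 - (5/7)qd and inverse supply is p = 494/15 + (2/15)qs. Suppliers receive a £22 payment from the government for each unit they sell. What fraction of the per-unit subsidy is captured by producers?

Producer share = 14/89

Pre-subsidy: 90 - (5/7)q = 494/15 + (2/15)q gives q* = 5992/89 and p* = 3730/89.
With the subsidy, sellers receive ps = pb + 22 for each unit, where pb is the price buyers pay.
On the curves, pb = 90 - (5/7)q and ps = 494/15 + (2/15)q; the wedge ps − pb = 22 gives 494/15 + (2/15)q − (90 - (5/7)q) = 22, so q' = 8302/89.
Then pb = 90 − (5/7)·(8302/89) = 2080/89 and ps = 494/15 + (2/15)·(8302/89) = 4038/89.
Buyers' price falls by p* − pb = 3730/89 − 2080/89 = 1650/89; sellers' price rises by ps − p* = 4038/89 − 3730/89 = 308/89.
So producers capture (308/89)/22 = 14/89 of each unit of subsidy.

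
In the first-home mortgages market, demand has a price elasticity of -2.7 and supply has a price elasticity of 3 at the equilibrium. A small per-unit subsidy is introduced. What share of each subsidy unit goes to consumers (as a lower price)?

Consumer share = 10/19

For a small subsidy around the equilibrium, the benefit split depends on the relative slopes, which at a point are proportional to the elasticities.
Buyer share = εs/(εs + |εd|) = 3/(3 + 2.7) = 10/19; seller share = |εd|/(εs + |εd|) = 9/19.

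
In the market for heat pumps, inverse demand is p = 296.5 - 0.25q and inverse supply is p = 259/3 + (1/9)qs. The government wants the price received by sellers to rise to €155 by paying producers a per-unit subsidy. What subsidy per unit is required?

At a seller price of 155, quantity supplied is -777 + 9·155 = 618.
Buyers absorb 618 only when they pay pb = 296.5 − 0.25·618 = 142.
s = ps − pb = 155 − 142 = 13.

Required subsidy s = €13 per unit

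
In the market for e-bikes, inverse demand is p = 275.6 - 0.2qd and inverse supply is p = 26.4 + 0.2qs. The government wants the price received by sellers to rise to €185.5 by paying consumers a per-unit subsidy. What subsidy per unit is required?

Required subsidy s = €69 per unit

At a seller price of 185.5, quantity supplied is -132 + 5·185.5 = 795.5.
Buyers absorb 795.5 only when they pay pb = 275.6 − 0.2·795.5 = 116.5.
s = ps − pb = 185.5 − 116.5 = 69.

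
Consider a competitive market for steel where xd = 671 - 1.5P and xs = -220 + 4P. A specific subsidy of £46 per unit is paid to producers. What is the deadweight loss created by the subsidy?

Pre-subsidy: 671 - 1.5P = -220 + 4P gives P* = 162, x* = 428.
With the subsidy, sellers receive Ps = Pb + 46 for each unit, where Pb is the price buyers pay.
Supply in terms of Pb becomes xs = -220 + 4(Pb + 46) = -36 + 4Pb. Setting this equal to demand: 671 - 1.5Pb = -36 + 4Pb, so Pb = 1414/11.
Sellers receive Ps = 1414/11 + 46 = 1920/11; x' = 671 − 1.5·(1414/11) = 5260/11.
The subsidy expands output by 5260/11 − 428 = 552/11 past the efficient level; on those units the gap between marginal cost and willingness to pay runs from 0 up to 46.
DWL = ½ × 46 × 552/11 = 12696/11.

Deadweight loss = 12696/11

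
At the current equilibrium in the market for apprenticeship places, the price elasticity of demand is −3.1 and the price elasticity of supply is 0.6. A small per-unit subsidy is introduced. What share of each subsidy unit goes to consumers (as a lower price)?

For a small subsidy around the equilibrium, the benefit split depends on the relative slopes, which at a point are proportional to the elasticities.
Buyer share = εs/(εs + |εd|) = 0.6/(0.6 + 3.1) = 6/37; seller share = |εd|/(εs + |εd|) = 31/37.

Consumer share = 6/37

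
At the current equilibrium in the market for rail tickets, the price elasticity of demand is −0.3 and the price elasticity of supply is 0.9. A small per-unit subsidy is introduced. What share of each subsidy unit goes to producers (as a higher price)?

Producer share = 0.25

For a small subsidy around the equilibrium, the benefit split depends on the relative slopes, which at a point are proportional to the elasticities.
Buyer share = εs/(εs + |εd|) = 0.9/(0.9 + 0.3) = 0.75; seller share = |εd|/(εs + |εd|) = 0.25.
So producers capture 0.25 of the subsidy.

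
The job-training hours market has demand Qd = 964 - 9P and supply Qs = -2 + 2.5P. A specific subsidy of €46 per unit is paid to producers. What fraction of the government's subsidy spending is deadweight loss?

DWL / government spending = 45/298

Pre-subsidy: 964 - 9P = -2 + 2.5P gives P* = 84, Q* = 208.
With the subsidy, sellers receive Ps = Pb + 46 for each unit, where Pb is the price buyers pay.
Supply in terms of Pb becomes Qs = -2 + 2.5(Pb + 46) = 113 + 2.5Pb. Setting this equal to demand: 964 - 9Pb = 113 + 2.5Pb, so Pb = 74.
Sellers receive Ps = 74 + 46 = 120; Q' = 964 − 9·74 = 298.
ΔCS = ½(208 + 298)(84 − 74) = 2530; ΔPS = ½(208 + 298)(120 − 84) = 9108.
Government spending = 46 × 298 = 13708.
DWL = ½ × 46 × (298 − 208) = 2070; fraction = 2070 / 13708 = 45/298.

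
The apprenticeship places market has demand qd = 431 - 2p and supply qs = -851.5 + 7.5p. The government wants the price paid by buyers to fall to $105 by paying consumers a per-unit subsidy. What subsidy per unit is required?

At a buyer price of 105, quantity demanded is 431 − 2·105 = 221.
Sellers supply 221 only when they receive ps with -851.5 + 7.5·ps = 221, i.e. ps = 143.
s = ps − pb = 143 − 105 = 38.

Required subsidy s = $38 per unit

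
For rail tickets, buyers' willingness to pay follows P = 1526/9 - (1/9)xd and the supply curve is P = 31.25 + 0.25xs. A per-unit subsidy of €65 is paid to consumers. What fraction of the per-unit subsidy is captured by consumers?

Pre-subsidy: 1526/9 - (1/9)x = 31.25 + 0.25x gives x* = 383 and P* = 127.
With the rebate, buyers effectively pay Pb = Ps − 65, where Ps is the price sellers receive.
On the curves, Pb = 1526/9 - (1/9)x and Ps = 31.25 + 0.25x; the wedge Ps − Pb = 65 gives 31.25 + 0.25x − (1526/9 - (1/9)x) = 65, so x' = 563.
Then Pb = 1526/9 − (1/9)·563 = 107 and Ps = 31.25 + 0.25·563 = 172.
Buyers' price falls by P* − Pb = 127 − 107 = 20; sellers' price rises by Ps − P* = 172 − 127 = 45.
So consumers capture 20/65 = 4/13 of each unit of subsidy.

Consumer share = 4/13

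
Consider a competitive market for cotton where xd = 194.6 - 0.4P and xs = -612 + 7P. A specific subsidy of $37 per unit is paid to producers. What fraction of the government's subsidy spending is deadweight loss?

DWL / government spending = 7/165

Pre-subsidy: 194.6 - 0.4P = -612 + 7P gives P* = 109, x* = 151.
With the subsidy, sellers receive Ps = Pb + 37 for each unit, where Pb is the price buyers pay.
Supply in terms of Pb becomes xs = -612 + 7(Pb + 37) = -353 + 7Pb. Setting this equal to demand: 194.6 - 0.4Pb = -353 + 7Pb, so Pb = 74.
Sellers receive Ps = 74 + 37 = 111; x' = 194.6 − 0.4·74 = 165.
ΔCS = ½(151 + 165)(109 − 74) = 5530; ΔPS = ½(151 + 165)(111 − 109) = 316.
Government spending = 37 × 165 = 6105.
DWL = ½ × 37 × (165 − 151) = 259; fraction = 259 / 6105 = 7/165.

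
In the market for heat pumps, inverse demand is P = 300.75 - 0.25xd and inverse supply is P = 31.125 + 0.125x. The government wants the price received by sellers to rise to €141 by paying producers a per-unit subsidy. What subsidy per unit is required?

Required subsidy s = €60 per unit

At a seller price of 141, quantity supplied is -249 + 8·141 = 879.
Buyers absorb 879 only when they pay Pb = 300.75 − 0.25·879 = 81.
s = Ps − Pb = 141 − 81 = 60.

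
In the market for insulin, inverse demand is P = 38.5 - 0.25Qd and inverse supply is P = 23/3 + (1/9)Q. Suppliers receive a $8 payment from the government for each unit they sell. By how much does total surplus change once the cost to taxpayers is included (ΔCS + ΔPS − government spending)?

Pre-subsidy: 38.5 - 0.25Q = 23/3 + (1/9)Q gives Q* = 1110/13 and P* = 223/13.
With the subsidy, sellers receive Ps = Pb + 8 for each unit, where Pb is the price buyers pay.
On the curves, Pb = 38.5 - 0.25Q and Ps = 23/3 + (1/9)Q; the wedge Ps − Pb = 8 gives 23/3 + (1/9)Q − (38.5 - 0.25Q) = 8, so Q' = 1398/13.
Then Pb = 38.5 − 0.25·(1398/13) = 151/13 and Ps = 23/3 + (1/9)·(1398/13) = 255/13.
ΔCS = ½(1110/13 + 1398/13)(223/13 − 151/13) = 90288/169; ΔPS = ½(1110/13 + 1398/13)(255/13 − 223/13) = 40128/169.
Government spending = 8 × 1398/13 = 11184/13.
Net change = 90288/169 + 40128/169 − 11184/13 = -1152/13. The loss equals the DWL triangle ½·8·288/13.

Net change in total surplus = -1152/13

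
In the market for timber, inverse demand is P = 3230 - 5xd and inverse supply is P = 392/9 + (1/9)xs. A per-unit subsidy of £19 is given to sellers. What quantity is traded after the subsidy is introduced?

x' = 28849/46

Pre-subsidy: 3230 - 5x = 392/9 + (1/9)x gives x* = 14339/23 and P* = 2595/23.
With the subsidy, sellers receive Ps = Pb + 19 for each unit, where Pb is the price buyers pay.
On the curves, Pb = 3230 - 5x and Ps = 392/9 + (1/9)x; the wedge Ps − Pb = 19 gives 392/9 + (1/9)x − (3230 - 5x) = 19, so x' = 28849/46.
Then Pb = 3230 − 5·(28849/46) = 4335/46 and Ps = 392/9 + (1/9)·(28849/46) = 5209/46.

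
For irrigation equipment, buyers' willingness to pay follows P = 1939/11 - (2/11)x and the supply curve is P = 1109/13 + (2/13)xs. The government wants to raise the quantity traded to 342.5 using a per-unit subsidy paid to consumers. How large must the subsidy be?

At x = 342.5, from the demand curve buyers pay Pb = 1939/11 − (2/11)·342.5 = 114; from the supply curve sellers need Ps = 1109/13 + (2/13)·342.5 = 138.
The subsidy must fill the gap: s = Ps − Pb = 138 − 114 = 24.

Required subsidy s = 24 per unit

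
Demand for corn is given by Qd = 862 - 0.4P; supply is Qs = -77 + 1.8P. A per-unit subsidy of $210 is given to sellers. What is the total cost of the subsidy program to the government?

Government cost = $159600

Pre-subsidy: 862 - 0.4P = -77 + 1.8P gives P* = 4695/11, Q* = 7604/11.
With the subsidy, sellers receive Ps = Pb + 210 for each unit, where Pb is the price buyers pay.
Supply in terms of Pb becomes Qs = -77 + 1.8(Pb + 210) = 301 + 1.8Pb. Setting this equal to demand: 862 - 0.4Pb = 301 + 1.8Pb, so Pb = 255.
Sellers receive Ps = 255 + 210 = 465; Q' = 862 − 0.4·255 = 760.
Government outlay = subsidy × quantity = 210 × 760 = 159600.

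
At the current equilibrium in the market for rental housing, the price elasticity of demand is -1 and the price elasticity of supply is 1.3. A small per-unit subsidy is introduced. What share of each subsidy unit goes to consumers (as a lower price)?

Consumer share = 13/23

For a small subsidy around the equilibrium, the benefit split depends on the relative slopes, which at a point are proportional to the elasticities.
Buyer share = εs/(εs + |εd|) = 1.3/(1.3 + 1) = 13/23; seller share = |εd|/(εs + |εd|) = 10/23.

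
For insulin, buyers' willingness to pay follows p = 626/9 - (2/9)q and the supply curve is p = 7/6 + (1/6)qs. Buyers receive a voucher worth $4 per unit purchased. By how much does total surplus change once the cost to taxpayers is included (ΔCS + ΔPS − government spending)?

Net change in total surplus = -144/7

Pre-subsidy: 626/9 - (2/9)q = 7/6 + (1/6)q gives q* = 1231/7 and p* = 640/21.
With the rebate, buyers effectively pay pb = ps − 4, where ps is the price sellers receive.
On the curves, pb = 626/9 - (2/9)q and ps = 7/6 + (1/6)q; the wedge ps − pb = 4 gives 7/6 + (1/6)q − (626/9 - (2/9)q) = 4, so q' = 1303/7.
Then pb = 626/9 − (2/9)·(1303/7) = 592/21 and ps = 7/6 + (1/6)·(1303/7) = 676/21.
ΔCS = ½(1231/7 + 1303/7)(640/21 − 592/21) = 2896/7; ΔPS = ½(1231/7 + 1303/7)(676/21 − 640/21) = 2172/7.
Government spending = 4 × 1303/7 = 5212/7.
Net change = 2896/7 + 2172/7 − 5212/7 = -144/7. The loss equals the DWL triangle ½·4·72/7.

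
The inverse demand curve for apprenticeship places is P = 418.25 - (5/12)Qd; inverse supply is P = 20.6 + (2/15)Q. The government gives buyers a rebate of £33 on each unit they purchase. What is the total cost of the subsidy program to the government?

Pre-subsidy: 418.25 - (5/12)Q = 20.6 + (2/15)Q gives Q* = 723 and P* = 117.
With the rebate, buyers effectively pay Pb = Ps − 33, where Ps is the price sellers receive.
On the curves, Pb = 418.25 - (5/12)Q and Ps = 20.6 + (2/15)Q; the wedge Ps − Pb = 33 gives 20.6 + (2/15)Q − (418.25 - (5/12)Q) = 33, so Q' = 783.
Then Pb = 418.25 − (5/12)·783 = 92 and Ps = 20.6 + (2/15)·783 = 125.
Government outlay = subsidy × quantity = 33 × 783 = 25839.

Government cost = £25839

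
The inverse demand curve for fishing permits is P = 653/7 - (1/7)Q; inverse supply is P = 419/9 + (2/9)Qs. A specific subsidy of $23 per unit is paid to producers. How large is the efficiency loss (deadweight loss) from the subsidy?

Pre-subsidy: 653/7 - (1/7)Q = 419/9 + (2/9)Q gives Q* = 128 and P* = 75.
With the subsidy, sellers receive Ps = Pb + 23 for each unit, where Pb is the price buyers pay.
On the curves, Pb = 653/7 - (1/7)Q and Ps = 419/9 + (2/9)Q; the wedge Ps − Pb = 23 gives 419/9 + (2/9)Q − (653/7 - (1/7)Q) = 23, so Q' = 191.
Then Pb = 653/7 − (1/7)·191 = 66 and Ps = 419/9 + (2/9)·191 = 89.
The subsidy expands output by 191 − 128 = 63 past the efficient level; on those units the gap between marginal cost and willingness to pay runs from 0 up to 23.
DWL = ½ × 23 × 63 = 724.5.

Deadweight loss = $724.5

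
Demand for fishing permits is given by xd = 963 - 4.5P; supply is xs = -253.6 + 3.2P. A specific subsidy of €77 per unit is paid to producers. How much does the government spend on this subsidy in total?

Pre-subsidy: 963 - 4.5P = -253.6 + 3.2P gives P* = 158, x* = 252.
With the subsidy, sellers receive Ps = Pb + 77 for each unit, where Pb is the price buyers pay.
Supply in terms of Pb becomes xs = -253.6 + 3.2(Pb + 77) = -7.2 + 3.2Pb. Setting this equal to demand: 963 - 4.5Pb = -7.2 + 3.2Pb, so Pb = 126.
Sellers receive Ps = 126 + 77 = 203; x' = 963 − 4.5·126 = 396.
Government outlay = subsidy × quantity = 77 × 396 = 30492.

Government cost = €30492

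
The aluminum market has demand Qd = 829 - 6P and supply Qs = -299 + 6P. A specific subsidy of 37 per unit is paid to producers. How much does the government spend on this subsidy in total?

Pre-subsidy: 829 - 6P = -299 + 6P gives P* = 94, Q* = 265.
With the subsidy, sellers receive Ps = Pb + 37 for each unit, where Pb is the price buyers pay.
Supply in terms of Pb becomes Qs = -299 + 6(Pb + 37) = -77 + 6Pb. Setting this equal to demand: 829 - 6Pb = -77 + 6Pb, so Pb = 75.5.
Sellers receive Ps = 75.5 + 37 = 112.5; Q' = 829 − 6·75.5 = 376.
Government outlay = subsidy × quantity = 37 × 376 = 13912.

Government cost = 13912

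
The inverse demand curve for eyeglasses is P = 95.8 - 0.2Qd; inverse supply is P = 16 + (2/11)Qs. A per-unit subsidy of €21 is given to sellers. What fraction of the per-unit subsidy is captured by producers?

Pre-subsidy: 95.8 - 0.2Q = 16 + (2/11)Q gives Q* = 209 and P* = 54.
With the subsidy, sellers receive Ps = Pb + 21 for each unit, where Pb is the price buyers pay.
On the curves, Pb = 95.8 - 0.2Q and Ps = 16 + (2/11)Q; the wedge Ps − Pb = 21 gives 16 + (2/11)Q − (95.8 - 0.2Q) = 21, so Q' = 264.
Then Pb = 95.8 − 0.2·264 = 43 and Ps = 16 + (2/11)·264 = 64.
Buyers' price falls by P* − Pb = 54 − 43 = 11; sellers' price rises by Ps − P* = 64 − 54 = 10.
So producers capture 10/21 = 10/21 of each unit of subsidy.

Producer share = 10/21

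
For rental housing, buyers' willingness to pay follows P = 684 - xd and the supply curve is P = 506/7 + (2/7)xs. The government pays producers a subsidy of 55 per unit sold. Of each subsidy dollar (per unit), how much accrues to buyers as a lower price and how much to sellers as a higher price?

Pre-subsidy: 684 - x = 506/7 + (2/7)x gives x* = 4282/9 and P* = 1874/9.
With the subsidy, sellers receive Ps = Pb + 55 for each unit, where Pb is the price buyers pay.
On the curves, Pb = 684 - x and Ps = 506/7 + (2/7)x; the wedge Ps − Pb = 55 gives 506/7 + (2/7)x − (684 - x) = 55, so x' = 4667/9.
Then Pb = 684 − 1·(4667/9) = 1489/9 and Ps = 506/7 + (2/7)·(4667/9) = 1984/9.
Buyers' price falls by P* − Pb = 1874/9 − 1489/9 = 385/9; sellers' price rises by Ps − P* = 1984/9 − 1874/9 = 110/9.

Buyers gain 385/9 per unit; sellers gain 110/9 per unit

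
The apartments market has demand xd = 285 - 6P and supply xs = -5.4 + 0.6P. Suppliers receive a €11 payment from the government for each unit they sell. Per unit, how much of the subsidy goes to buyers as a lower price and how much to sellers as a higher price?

Buyers gain €1 per unit; sellers gain €10 per unit

Pre-subsidy: 285 - 6P = -5.4 + 0.6P gives P* = 44, x* = 21.
With the subsidy, sellers receive Ps = Pb + 11 for each unit, where Pb is the price buyers pay.
Supply in terms of Pb becomes xs = -5.4 + 0.6(Pb + 11) = 1.2 + 0.6Pb. Setting this equal to demand: 285 - 6Pb = 1.2 + 0.6Pb, so Pb = 43.
Sellers receive Ps = 43 + 11 = 54; x' = 285 − 6·43 = 27.
Buyers' price falls by P* − Pb = 44 − 43 = 1; sellers' price rises by Ps − P* = 54 − 44 = 10.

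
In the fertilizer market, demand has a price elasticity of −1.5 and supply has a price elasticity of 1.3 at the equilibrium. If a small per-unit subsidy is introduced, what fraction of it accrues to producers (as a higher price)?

For a small subsidy around the equilibrium, the benefit split depends on the relative slopes, which at a point are proportional to the elasticities.
Buyer share = εs/(εs + |εd|) = 1.3/(1.3 + 1.5) = 13/28; seller share = |εd|/(εs + |εd|) = 15/28.
So producers capture 15/28 of the subsidy.

Producer share = 15/28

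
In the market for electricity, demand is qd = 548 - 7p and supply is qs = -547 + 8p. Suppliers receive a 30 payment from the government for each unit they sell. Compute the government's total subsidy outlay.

Pre-subsidy: 548 - 7p = -547 + 8p gives p* = 73, q* = 37.
With the subsidy, sellers receive ps = pb + 30 for each unit, where pb is the price buyers pay.
Supply in terms of pb becomes qs = -547 + 8(pb + 30) = -307 + 8pb. Setting this equal to demand: 548 - 7pb = -307 + 8pb, so pb = 57.
Sellers receive ps = 57 + 30 = 87; q' = 548 − 7·57 = 149.
Government outlay = subsidy × quantity = 30 × 149 = 4470.

Government cost = 4470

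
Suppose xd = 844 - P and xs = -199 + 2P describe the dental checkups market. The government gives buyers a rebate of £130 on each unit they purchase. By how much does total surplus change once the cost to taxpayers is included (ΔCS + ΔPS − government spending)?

Pre-subsidy: 844 - P = -199 + 2P gives P* = 1043/3, x* = 1489/3.
With the rebate, buyers effectively pay Pb = Ps − 130, where Ps is the price sellers receive.
Demand in terms of Ps becomes xd = 844 − 1(Ps − 130) = 974 - Ps. Setting this equal to supply: 974 - Ps = -199 + 2Ps, so Ps = 391.
Buyers pay Pb = 391 − 130 = 261; x' = -199 + 2·391 = 583.
ΔCS = ½(1489/3 + 583)(1043/3 − 261) = 420940/9; ΔPS = ½(1489/3 + 583)(391 − 1043/3) = 210470/9.
Government spending = 130 × 583 = 75790.
Net change = 420940/9 + 210470/9 − 75790 = -16900/3. The loss equals the DWL triangle ½·130·260/3.

Net change in total surplus = -16900/3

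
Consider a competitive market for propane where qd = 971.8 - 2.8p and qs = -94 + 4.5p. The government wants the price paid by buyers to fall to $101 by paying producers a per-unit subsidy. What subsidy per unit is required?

At a buyer price of 101, quantity demanded is 971.8 − 2.8·101 = 689.
Sellers supply 689 only when they receive ps with -94 + 4.5·ps = 689, i.e. ps = 174.
s = ps − pb = 174 − 101 = 73.

Required subsidy s = $73 per unit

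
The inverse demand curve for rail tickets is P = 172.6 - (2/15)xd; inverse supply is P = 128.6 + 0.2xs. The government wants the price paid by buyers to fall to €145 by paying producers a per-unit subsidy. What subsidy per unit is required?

At a buyer price of 145, quantity demanded is 1294.5 − 7.5·145 = 207.
Sellers supply 207 only when they receive Ps = 128.6 + 0.2·207 = 170.
s = Ps − Pb = 170 − 145 = 25.

Required subsidy s = €25 per unit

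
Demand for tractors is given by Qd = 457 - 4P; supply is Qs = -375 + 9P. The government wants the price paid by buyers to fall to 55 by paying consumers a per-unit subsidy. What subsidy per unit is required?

At a buyer price of 55, quantity demanded is 457 − 4·55 = 237.
Sellers supply 237 only when they receive Ps with -375 + 9·Ps = 237, i.e. Ps = 68.
s = Ps − Pb = 68 − 55 = 13.

Required subsidy s = 13 per unit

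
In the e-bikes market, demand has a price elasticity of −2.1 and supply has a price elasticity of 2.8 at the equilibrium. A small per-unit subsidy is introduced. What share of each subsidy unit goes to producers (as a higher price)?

Producer share = 3/7

For a small subsidy around the equilibrium, the benefit split depends on the relative slopes, which at a point are proportional to the elasticities.
Buyer share = εs/(εs + |εd|) = 2.8/(2.8 + 2.1) = 4/7; seller share = |εd|/(εs + |εd|) = 3/7.
So producers capture 3/7 of the subsidy.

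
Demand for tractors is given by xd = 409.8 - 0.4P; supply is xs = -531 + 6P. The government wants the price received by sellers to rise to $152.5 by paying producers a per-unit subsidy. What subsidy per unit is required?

At a seller price of 152.5, quantity supplied is -531 + 6·152.5 = 384.
Buyers absorb 384 only when they pay Pb with 409.8 − 0.4·Pb = 384, i.e. Pb = 64.5.
s = Ps − Pb = 152.5 − 64.5 = 88.

Required subsidy s = $88 per unit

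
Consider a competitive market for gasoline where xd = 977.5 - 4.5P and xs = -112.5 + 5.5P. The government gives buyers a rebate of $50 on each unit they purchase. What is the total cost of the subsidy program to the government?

Pre-subsidy: 977.5 - 4.5P = -112.5 + 5.5P gives P* = 109, x* = 487.
With the rebate, buyers effectively pay Pb = Ps − 50, where Ps is the price sellers receive.
Demand in terms of Ps becomes xd = 977.5 − 4.5(Ps − 50) = 1202.5 - 4.5Ps. Setting this equal to supply: 1202.5 - 4.5Ps = -112.5 + 5.5Ps, so Ps = 131.5.
Buyers pay Pb = 131.5 − 50 = 81.5; x' = -112.5 + 5.5·131.5 = 610.75.
Government outlay = subsidy × quantity = 50 × 610.75 = 30537.5.

Government cost = $30537.5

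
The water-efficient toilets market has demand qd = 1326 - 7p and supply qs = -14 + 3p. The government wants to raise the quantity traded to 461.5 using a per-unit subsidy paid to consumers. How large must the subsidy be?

At q = 461.5, invert demand for the buyer price: pb = (1326 − 461.5)/7 = 123.5; invert supply for the seller price: ps = (461.5 − (-14))/3 = 158.5.
The subsidy must fill the gap: s = ps − pb = 158.5 − 123.5 = 35.

Required subsidy s = 35 per unit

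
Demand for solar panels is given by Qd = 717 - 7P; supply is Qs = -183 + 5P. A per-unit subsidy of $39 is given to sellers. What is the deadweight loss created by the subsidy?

Deadweight loss = $2218.125

Pre-subsidy: 717 - 7P = -183 + 5P gives P* = 75, Q* = 192.
With the subsidy, sellers receive Ps = Pb + 39 for each unit, where Pb is the price buyers pay.
Supply in terms of Pb becomes Qs = -183 + 5(Pb + 39) = 12 + 5Pb. Setting this equal to demand: 717 - 7Pb = 12 + 5Pb, so Pb = 58.75.
Sellers receive Ps = 58.75 + 39 = 97.75; Q' = 717 − 7·58.75 = 305.75.
The subsidy expands output by 305.75 − 192 = 113.75 past the efficient level; on those units the gap between marginal cost and willingness to pay runs from 0 up to 39.
DWL = ½ × 39 × 113.75 = 2218.125.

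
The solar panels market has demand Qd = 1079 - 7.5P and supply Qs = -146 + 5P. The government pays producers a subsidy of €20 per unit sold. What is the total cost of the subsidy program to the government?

Government cost = €8080

Pre-subsidy: 1079 - 7.5P = -146 + 5P gives P* = 98, Q* = 344.
With the subsidy, sellers receive Ps = Pb + 20 for each unit, where Pb is the price buyers pay.
Supply in terms of Pb becomes Qs = -146 + 5(Pb + 20) = -46 + 5Pb. Setting this equal to demand: 1079 - 7.5Pb = -46 + 5Pb, so Pb = 90.
Sellers receive Ps = 90 + 20 = 110; Q' = 1079 − 7.5·90 = 404.
Government outlay = subsidy × quantity = 20 × 404 = 8080.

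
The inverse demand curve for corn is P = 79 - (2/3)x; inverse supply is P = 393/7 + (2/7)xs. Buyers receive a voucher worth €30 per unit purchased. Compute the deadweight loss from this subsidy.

Pre-subsidy: 79 - (2/3)x = 393/7 + (2/7)x gives x* = 24 and P* = 63.
With the rebate, buyers effectively pay Pb = Ps − 30, where Ps is the price sellers receive.
On the curves, Pb = 79 - (2/3)x and Ps = 393/7 + (2/7)x; the wedge Ps − Pb = 30 gives 393/7 + (2/7)x − (79 - (2/3)x) = 30, so x' = 55.5.
Then Pb = 79 − (2/3)·55.5 = 42 and Ps = 393/7 + (2/7)·55.5 = 72.
The subsidy expands output by 55.5 − 24 = 31.5 past the efficient level; on those units the gap between marginal cost and willingness to pay runs from 0 up to 30.
DWL = ½ × 30 × 31.5 = 472.5.

Deadweight loss = €472.5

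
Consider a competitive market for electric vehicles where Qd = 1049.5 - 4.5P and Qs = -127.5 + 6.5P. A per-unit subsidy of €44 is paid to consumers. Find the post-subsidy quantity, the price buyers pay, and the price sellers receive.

Q' = 685; buyers pay €81; sellers receive €125

Pre-subsidy: 1049.5 - 4.5P = -127.5 + 6.5P gives P* = 107, Q* = 568.
With the rebate, buyers effectively pay Pb = Ps − 44, where Ps is the price sellers receive.
Demand in terms of Ps becomes Qd = 1049.5 − 4.5(Ps − 44) = 1247.5 - 4.5Ps. Setting this equal to supply: 1247.5 - 4.5Ps = -127.5 + 6.5Ps, so Ps = 125.
Buyers pay Pb = 125 − 44 = 81; Q' = -127.5 + 6.5·125 = 685.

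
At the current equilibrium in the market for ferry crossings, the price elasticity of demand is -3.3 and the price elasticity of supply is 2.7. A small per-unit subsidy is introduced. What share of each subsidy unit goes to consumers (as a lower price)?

For a small subsidy around the equilibrium, the benefit split depends on the relative slopes, which at a point are proportional to the elasticities.
Buyer share = εs/(εs + |εd|) = 2.7/(2.7 + 3.3) = 0.45; seller share = |εd|/(εs + |εd|) = 0.55.

Consumer share = 0.45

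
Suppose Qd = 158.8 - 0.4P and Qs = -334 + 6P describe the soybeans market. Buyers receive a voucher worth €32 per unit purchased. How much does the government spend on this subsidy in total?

Pre-subsidy: 158.8 - 0.4P = -334 + 6P gives P* = 77, Q* = 128.
With the rebate, buyers effectively pay Pb = Ps − 32, where Ps is the price sellers receive.
Demand in terms of Ps becomes Qd = 158.8 − 0.4(Ps − 32) = 171.6 - 0.4Ps. Setting this equal to supply: 171.6 - 0.4Ps = -334 + 6Ps, so Ps = 79.
Buyers pay Pb = 79 − 32 = 47; Q' = -334 + 6·79 = 140.
Government outlay = subsidy × quantity = 32 × 140 = 4480.

Government cost = €4480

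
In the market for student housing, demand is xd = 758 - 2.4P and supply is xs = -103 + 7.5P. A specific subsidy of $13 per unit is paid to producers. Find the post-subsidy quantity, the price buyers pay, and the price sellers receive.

x' = 6302/11; buyers pay 2545/33; sellers receive 2974/33

Pre-subsidy: 758 - 2.4P = -103 + 7.5P gives P* = 2870/33, x* = 6042/11.
With the subsidy, sellers receive Ps = Pb + 13 for each unit, where Pb is the price buyers pay.
Supply in terms of Pb becomes xs = -103 + 7.5(Pb + 13) = -5.5 + 7.5Pb. Setting this equal to demand: 758 - 2.4Pb = -5.5 + 7.5Pb, so Pb = 2545/33.
Sellers receive Ps = 2545/33 + 13 = 2974/33; x' = 758 − 2.4·(2545/33) = 6302/11.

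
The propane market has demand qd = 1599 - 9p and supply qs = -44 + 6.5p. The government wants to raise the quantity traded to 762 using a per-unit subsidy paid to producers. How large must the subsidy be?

Required subsidy s = 31 per unit

At q = 762, invert demand for the buyer price: pb = (1599 − 762)/9 = 93; invert supply for the seller price: ps = (762 − (-44))/6.5 = 124.
The subsidy must fill the gap: s = ps − pb = 124 − 93 = 31.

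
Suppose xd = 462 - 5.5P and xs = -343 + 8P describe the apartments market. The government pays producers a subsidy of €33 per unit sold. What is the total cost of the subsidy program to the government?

Government cost = 71753/9

Pre-subsidy: 462 - 5.5P = -343 + 8P gives P* = 1610/27, x* = 3619/27.
With the subsidy, sellers receive Ps = Pb + 33 for each unit, where Pb is the price buyers pay.
Supply in terms of Pb becomes xs = -343 + 8(Pb + 33) = -79 + 8Pb. Setting this equal to demand: 462 - 5.5Pb = -79 + 8Pb, so Pb = 1082/27.
Sellers receive Ps = 1082/27 + 33 = 1973/27; x' = 462 − 5.5·(1082/27) = 6523/27.
Government outlay = subsidy × quantity = 33 × 6523/27 = 71753/9.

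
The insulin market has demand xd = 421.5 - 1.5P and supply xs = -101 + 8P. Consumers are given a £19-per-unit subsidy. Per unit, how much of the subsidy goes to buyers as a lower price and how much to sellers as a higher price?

Pre-subsidy: 421.5 - 1.5P = -101 + 8P gives P* = 55, x* = 339.
With the rebate, buyers effectively pay Pb = Ps − 19, where Ps is the price sellers receive.
Demand in terms of Ps becomes xd = 421.5 − 1.5(Ps − 19) = 450 - 1.5Ps. Setting this equal to supply: 450 - 1.5Ps = -101 + 8Ps, so Ps = 58.
Buyers pay Pb = 58 − 19 = 39; x' = -101 + 8·58 = 363.
Buyers' price falls by P* − Pb = 55 − 39 = 16; sellers' price rises by Ps − P* = 58 − 55 = 3.

Buyers gain £16 per unit; sellers gain £3 per unit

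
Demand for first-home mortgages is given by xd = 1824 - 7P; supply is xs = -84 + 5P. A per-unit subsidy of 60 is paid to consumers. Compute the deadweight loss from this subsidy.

Deadweight loss = 5250

Pre-subsidy: 1824 - 7P = -84 + 5P gives P* = 159, x* = 711.
With the rebate, buyers effectively pay Pb = Ps − 60, where Ps is the price sellers receive.
Demand in terms of Ps becomes xd = 1824 − 7(Ps − 60) = 2244 - 7Ps. Setting this equal to supply: 2244 - 7Ps = -84 + 5Ps, so Ps = 194.
Buyers pay Pb = 194 − 60 = 134; x' = -84 + 5·194 = 886.
The subsidy expands output by 886 − 711 = 175 past the efficient level; on those units the gap between marginal cost and willingness to pay runs from 0 up to 60.
DWL = ½ × 60 × 175 = 5250.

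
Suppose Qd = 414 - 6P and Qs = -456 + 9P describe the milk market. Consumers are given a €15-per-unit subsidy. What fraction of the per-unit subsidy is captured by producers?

Pre-subsidy: 414 - 6P = -456 + 9P gives P* = 58, Q* = 66.
With the rebate, buyers effectively pay Pb = Ps − 15, where Ps is the price sellers receive.
Demand in terms of Ps becomes Qd = 414 − 6(Ps − 15) = 504 - 6Ps. Setting this equal to supply: 504 - 6Ps = -456 + 9Ps, so Ps = 64.
Buyers pay Pb = 64 − 15 = 49; Q' = -456 + 9·64 = 120.
Buyers' price falls by P* − Pb = 58 − 49 = 9; sellers' price rises by Ps − P* = 64 − 58 = 6.
So producers capture 6/15 = 0.4 of each unit of subsidy.

Producer share = 0.4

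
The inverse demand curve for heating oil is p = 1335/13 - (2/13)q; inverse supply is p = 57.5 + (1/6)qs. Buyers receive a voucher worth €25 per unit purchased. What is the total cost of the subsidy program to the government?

Pre-subsidy: 1335/13 - (2/13)q = 57.5 + (1/6)q gives q* = 141 and p* = 81.
With the rebate, buyers effectively pay pb = ps − 25, where ps is the price sellers receive.
On the curves, pb = 1335/13 - (2/13)q and ps = 57.5 + (1/6)q; the wedge ps − pb = 25 gives 57.5 + (1/6)q − (1335/13 - (2/13)q) = 25, so q' = 219.
Then pb = 1335/13 − (2/13)·219 = 69 and ps = 57.5 + (1/6)·219 = 94.
Government outlay = subsidy × quantity = 25 × 219 = 5475.

Government cost = €5475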